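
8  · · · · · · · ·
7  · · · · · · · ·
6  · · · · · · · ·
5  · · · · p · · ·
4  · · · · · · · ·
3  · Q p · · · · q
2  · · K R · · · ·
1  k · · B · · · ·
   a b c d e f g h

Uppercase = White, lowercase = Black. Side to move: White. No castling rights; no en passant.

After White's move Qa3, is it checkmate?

yes

After Qa3: black king on a1; in check: yes, from the white queen on a3.
King squares — b1: attacked by Kc2; a2: attacked by Qa3; b2: attacked by Kc2.
Black has no legal moves → checkmate.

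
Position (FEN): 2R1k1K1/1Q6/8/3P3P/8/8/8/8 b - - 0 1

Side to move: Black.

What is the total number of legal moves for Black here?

Black to move; king on e8.
In check: yes, from the white rook on c8.
Legal moves: none.
Count: 0.

0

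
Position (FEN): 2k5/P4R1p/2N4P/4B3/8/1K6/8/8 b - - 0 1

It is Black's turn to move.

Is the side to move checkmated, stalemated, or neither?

Black to move; black king on c8.
In check: no.
King squares — b7: attacked by Rf7; c7: attacked by Be5; d7: attacked by Rf7; b8: attacked by Be5; d8: attacked by Nc6.
Legal moves for Black: none.
Not in check and no legal moves → stalemate.

stalemate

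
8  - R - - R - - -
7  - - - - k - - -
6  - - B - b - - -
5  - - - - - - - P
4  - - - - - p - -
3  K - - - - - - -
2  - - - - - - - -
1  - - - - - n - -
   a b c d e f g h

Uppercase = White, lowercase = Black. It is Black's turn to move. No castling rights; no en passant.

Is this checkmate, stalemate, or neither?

neither

Black to move; black king on e7.
In check: yes, from the white rook on e8.
Legal moves for Black: Kf7, Kf6, Kd6.
Black is in check but has 3 legal moves → neither.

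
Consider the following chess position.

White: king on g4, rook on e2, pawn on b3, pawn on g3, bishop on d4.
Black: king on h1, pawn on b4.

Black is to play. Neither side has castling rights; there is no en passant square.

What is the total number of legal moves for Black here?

Black to move; king on h1.
In check: no.
Legal moves: none.
Count: 0.

0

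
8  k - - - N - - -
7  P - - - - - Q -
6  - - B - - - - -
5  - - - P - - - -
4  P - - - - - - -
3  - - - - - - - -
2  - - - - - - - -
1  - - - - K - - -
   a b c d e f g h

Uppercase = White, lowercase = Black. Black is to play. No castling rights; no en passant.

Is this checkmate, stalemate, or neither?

checkmate

Black to move; black king on a8.
In check: yes, from the white bishop on c6.
King squares — a7: attacked by Qg7; b7: attacked by Bc6; b8: attacked by Pa7.
Legal moves for Black: none.
In check with no legal moves → checkmate.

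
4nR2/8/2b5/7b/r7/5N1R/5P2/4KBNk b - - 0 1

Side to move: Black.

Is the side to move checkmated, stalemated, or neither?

checkmate

Black to move; black king on h1.
In check: yes, from the white rook on h3.
King squares — g1: attacked by Nf3; g2: attacked by Bf1; h2: attacked by Nf3.
Legal moves for Black: none.
In check with no legal moves → checkmate.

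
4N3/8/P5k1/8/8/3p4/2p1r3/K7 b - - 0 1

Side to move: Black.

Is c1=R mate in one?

yes

After c1=R: white king on a1; in check: yes, from the black rook on c1.
King squares — b1: attacked by Rc1; a2: attacked by Re2; b2: attacked by Re2.
White has no legal moves → checkmate.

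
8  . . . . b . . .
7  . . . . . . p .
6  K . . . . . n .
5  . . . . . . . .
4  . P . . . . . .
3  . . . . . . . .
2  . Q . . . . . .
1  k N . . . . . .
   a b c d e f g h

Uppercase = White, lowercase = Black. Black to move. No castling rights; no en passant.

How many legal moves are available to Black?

Black to move; king on a1.
In check: yes, from the white queen on b2.
Legal moves: Kxb2.
Count: 1.

1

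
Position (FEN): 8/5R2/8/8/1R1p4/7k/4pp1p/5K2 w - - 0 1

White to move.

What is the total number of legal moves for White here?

2

White to move; king on f1.
In check: yes, from the black pawn on e2.
Legal moves: Kxf2, Kxe2.
Count: 2.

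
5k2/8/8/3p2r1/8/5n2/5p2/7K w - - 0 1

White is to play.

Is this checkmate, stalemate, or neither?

stalemate

White to move; white king on h1.
In check: no.
King squares — g1: attacked by Pf2; g2: attacked by Rg5; h2: attacked by Nf3.
Legal moves for White: none.
Not in check and no legal moves → stalemate.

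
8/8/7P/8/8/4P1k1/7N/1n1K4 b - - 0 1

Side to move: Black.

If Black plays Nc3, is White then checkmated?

After Nc3: white king on d1; in check: yes, from the black knight on c3.
White has 4 legal replies: Kd2, Kc2, Ke1, Kc1.
In check but a legal move exists → not checkmate.

no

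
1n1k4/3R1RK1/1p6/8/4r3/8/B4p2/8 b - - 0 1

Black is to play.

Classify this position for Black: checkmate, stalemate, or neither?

Black to move; black king on d8.
In check: yes, from the white rook on d7.
Legal moves for Black: Ke8, Kc8, Nxd7.
Black is in check but has 3 legal moves → neither.

neither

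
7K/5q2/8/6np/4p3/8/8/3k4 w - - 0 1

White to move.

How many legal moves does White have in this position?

White to move; king on h8.
In check: no.
Legal moves: none.
Count: 0.

0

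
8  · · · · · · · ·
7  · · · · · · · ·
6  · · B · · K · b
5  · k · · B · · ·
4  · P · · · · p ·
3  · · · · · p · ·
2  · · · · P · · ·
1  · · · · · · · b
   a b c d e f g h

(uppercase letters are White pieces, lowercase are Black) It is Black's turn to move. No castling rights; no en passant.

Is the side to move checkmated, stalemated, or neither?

neither

Black to move; black king on b5.
In check: yes, from the white bishop on c6.
Legal moves for Black: Kxc6, Kb6, Ka6, Kc4, Kxb4.
Black is in check but has 5 legal moves → neither.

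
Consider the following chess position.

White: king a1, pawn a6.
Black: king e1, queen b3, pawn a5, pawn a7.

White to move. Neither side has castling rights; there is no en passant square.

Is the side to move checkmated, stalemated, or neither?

White to move; white king on a1.
In check: no.
King squares — b1: attacked by Qb3; a2: attacked by Qb3; b2: attacked by Qb3.
Legal moves for White: none.
Not in check and no legal moves → stalemate.

stalemate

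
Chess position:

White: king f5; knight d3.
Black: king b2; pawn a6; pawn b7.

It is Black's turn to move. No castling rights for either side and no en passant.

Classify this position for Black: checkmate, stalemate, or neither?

neither

Black to move; black king on b2.
In check: yes, from the white knight on d3.
Legal moves for Black: Kc3, Kb3, Ka3, Kc2, Ka2, Kb1, Ka1.
Black is in check but has 7 legal moves → neither.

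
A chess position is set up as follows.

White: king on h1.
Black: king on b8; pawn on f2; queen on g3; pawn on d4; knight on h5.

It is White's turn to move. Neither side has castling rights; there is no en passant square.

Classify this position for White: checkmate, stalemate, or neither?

stalemate

White to move; white king on h1.
In check: no.
King squares — g1: attacked by Pf2; g2: attacked by Qg3; h2: attacked by Qg3.
Legal moves for White: none.
Not in check and no legal moves → stalemate.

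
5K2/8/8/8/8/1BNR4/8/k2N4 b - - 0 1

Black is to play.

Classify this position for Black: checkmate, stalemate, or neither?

Black to move; black king on a1.
In check: no.
King squares — b1: attacked by Nc3; a2: attacked by Bb3; b2: attacked by Nd1.
Legal moves for Black: none.
Not in check and no legal moves → stalemate.

stalemate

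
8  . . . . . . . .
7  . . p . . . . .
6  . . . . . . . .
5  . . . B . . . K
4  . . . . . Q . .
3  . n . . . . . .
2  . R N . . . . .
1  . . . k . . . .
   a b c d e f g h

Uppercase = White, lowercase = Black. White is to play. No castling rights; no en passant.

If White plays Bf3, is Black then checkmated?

yes

After Bf3: black king on d1; in check: yes, from the white bishop on f3.
King squares — c1: attacked by Qf4; e1: attacked by Nc2; c2: attacked by Rb2; d2: attacked by Qf4; e2: attacked by Bf3.
Black has no legal moves → checkmate.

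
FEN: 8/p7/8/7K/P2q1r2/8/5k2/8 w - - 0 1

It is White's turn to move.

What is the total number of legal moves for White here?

4

White to move; king on h5.
In check: no.
Legal moves: Kh6, Kg6, Kg5, a5.
Count: 4.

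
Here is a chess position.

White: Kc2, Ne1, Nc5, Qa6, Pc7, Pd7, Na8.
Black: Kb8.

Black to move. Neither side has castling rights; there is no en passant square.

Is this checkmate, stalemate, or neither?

Black to move; black king on b8.
In check: yes, from the white pawn on c7.
King squares — a7: attacked by Qa6; b7: attacked by Nc5; c7: attacked by Na8; a8: attacked by Qa6; c8: attacked by Qa6.
Legal moves for Black: none.
In check with no legal moves → checkmate.

checkmate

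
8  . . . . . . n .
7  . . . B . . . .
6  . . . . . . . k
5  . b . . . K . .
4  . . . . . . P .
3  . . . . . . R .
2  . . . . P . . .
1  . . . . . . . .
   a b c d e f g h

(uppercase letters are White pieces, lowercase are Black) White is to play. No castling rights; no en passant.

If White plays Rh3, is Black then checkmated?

After Rh3: black king on h6; in check: yes, from the white rook on h3.
Black has 1 legal reply: Kg7.
In check but a legal move exists → not checkmate.

no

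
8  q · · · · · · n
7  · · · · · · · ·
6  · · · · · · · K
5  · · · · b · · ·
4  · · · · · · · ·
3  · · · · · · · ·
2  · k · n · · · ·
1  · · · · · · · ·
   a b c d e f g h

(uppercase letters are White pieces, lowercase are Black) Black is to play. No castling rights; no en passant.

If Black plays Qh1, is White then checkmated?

no

After Qh1: white king on h6; in check: yes, from the black queen on h1.
White has 1 legal reply: Kg5.
In check but a legal move exists → not checkmate.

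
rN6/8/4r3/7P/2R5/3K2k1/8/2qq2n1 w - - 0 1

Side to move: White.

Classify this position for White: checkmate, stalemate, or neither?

checkmate

White to move; white king on d3.
In check: yes, from the black queen on d1.
King squares — c2: attacked by Qc1; d2: attacked by Qc1; e2: attacked by Qd1; c3: attacked by Qc1; e3: attacked by Qc1; c4: own rook; d4: attacked by Qd1; e4: attacked by Re6.
Legal moves for White: none.
In check with no legal moves → checkmate.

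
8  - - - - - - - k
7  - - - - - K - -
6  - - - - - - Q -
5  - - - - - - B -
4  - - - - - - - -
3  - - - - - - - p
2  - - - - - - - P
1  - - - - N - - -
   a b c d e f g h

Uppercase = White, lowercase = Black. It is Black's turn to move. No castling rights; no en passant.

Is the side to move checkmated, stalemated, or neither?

stalemate

Black to move; black king on h8.
In check: no.
King squares — g7: attacked by Qg6; h7: attacked by Qg6; g8: attacked by Qg6.
Legal moves for Black: none.
Not in check and no legal moves → stalemate.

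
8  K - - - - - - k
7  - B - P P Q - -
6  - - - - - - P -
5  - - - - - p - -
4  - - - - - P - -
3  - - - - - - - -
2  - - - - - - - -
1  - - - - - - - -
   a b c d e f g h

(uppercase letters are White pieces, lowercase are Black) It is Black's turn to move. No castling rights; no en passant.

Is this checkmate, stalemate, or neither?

stalemate

Black to move; black king on h8.
In check: no.
King squares — g7: attacked by Qf7; h7: attacked by Pg6; g8: attacked by Qf7.
Legal moves for Black: none.
Not in check and no legal moves → stalemate.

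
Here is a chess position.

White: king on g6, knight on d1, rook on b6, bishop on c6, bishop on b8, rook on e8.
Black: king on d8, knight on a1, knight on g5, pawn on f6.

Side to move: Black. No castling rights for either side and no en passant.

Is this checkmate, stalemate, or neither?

checkmate

Black to move; black king on d8.
In check: yes, from the white rook on e8.
King squares — c7: attacked by Bb8; d7: attacked by Bc6; e7: attacked by Re8; c8: attacked by Re8; e8: attacked by Bc6.
Legal moves for Black: none.
In check with no legal moves → checkmate.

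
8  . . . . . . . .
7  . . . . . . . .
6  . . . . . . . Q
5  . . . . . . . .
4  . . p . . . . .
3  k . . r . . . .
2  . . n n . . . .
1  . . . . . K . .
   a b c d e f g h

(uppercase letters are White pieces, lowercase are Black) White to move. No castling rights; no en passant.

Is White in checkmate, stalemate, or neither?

neither

White to move; white king on f1.
In check: yes, from the black knight on d2.
King squares — e1: attacked by Nc2; g1: available; e2: available; f2: available; g2: available.
Legal moves for White: Kg2, Kf2, Ke2, Kg1, Qxd2.
White is in check but has 5 legal moves → neither.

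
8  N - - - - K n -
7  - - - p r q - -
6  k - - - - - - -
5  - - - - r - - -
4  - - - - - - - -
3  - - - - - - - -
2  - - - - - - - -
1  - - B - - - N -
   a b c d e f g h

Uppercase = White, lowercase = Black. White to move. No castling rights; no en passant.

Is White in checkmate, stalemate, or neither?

checkmate

White to move; white king on f8.
In check: yes, from the black queen on f7.
King squares — e7: attacked by Re5; f7: attacked by Re7; g7: attacked by Qf7; e8: attacked by Re7; g8: attacked by Qf7.
Legal moves for White: none.
In check with no legal moves → checkmate.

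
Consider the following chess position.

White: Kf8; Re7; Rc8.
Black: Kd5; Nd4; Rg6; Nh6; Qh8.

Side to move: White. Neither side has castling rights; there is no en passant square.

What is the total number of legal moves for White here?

White to move; king on f8.
In check: yes, from the black queen on h8.
Legal moves: none.
Count: 0.

0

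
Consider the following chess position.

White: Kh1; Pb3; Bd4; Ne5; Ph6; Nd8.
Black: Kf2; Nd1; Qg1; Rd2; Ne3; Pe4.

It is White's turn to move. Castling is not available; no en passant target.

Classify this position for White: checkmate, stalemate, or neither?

White to move; white king on h1.
In check: yes, from the black queen on g1.
King squares — g1: attacked by Kf2; g2: attacked by Qg1; h2: attacked by Qg1.
Legal moves for White: none.
In check with no legal moves → checkmate.

checkmate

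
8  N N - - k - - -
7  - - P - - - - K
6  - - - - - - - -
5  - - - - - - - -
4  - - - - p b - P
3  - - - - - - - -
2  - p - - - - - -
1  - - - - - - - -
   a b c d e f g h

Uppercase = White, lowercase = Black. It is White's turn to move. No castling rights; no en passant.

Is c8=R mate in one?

After c8=R: black king on e8; in check: yes, from the white rook on c8.
Black has 2 legal replies: Kf7, Ke7.
In check but a legal move exists → not checkmate.

no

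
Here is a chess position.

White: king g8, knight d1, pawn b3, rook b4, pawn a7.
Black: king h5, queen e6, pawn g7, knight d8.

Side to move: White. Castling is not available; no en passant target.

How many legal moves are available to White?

White to move; king on g8.
In check: yes, from the black queen on e6.
Legal moves: Kh8, Kf8, Kh7, Kxg7.
Count: 4.

4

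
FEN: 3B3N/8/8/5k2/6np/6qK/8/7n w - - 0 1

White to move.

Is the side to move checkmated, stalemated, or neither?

checkmate

White to move; white king on h3.
In check: yes, from the black queen on g3.
King squares — g2: attacked by Qg3; h2: attacked by Qg3; g3: attacked by Nh1; g4: attacked by Qg3; h4: attacked by Qg3.
Legal moves for White: none.
In check with no legal moves → checkmate.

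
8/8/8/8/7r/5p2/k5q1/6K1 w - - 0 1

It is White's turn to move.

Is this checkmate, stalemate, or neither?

White to move; white king on g1.
In check: yes, from the black queen on g2.
King squares — f1: attacked by Qg2; h1: attacked by Qg2; f2: attacked by Qg2; g2: attacked by Pf3; h2: attacked by Qg2.
Legal moves for White: none.
In check with no legal moves → checkmate.

checkmate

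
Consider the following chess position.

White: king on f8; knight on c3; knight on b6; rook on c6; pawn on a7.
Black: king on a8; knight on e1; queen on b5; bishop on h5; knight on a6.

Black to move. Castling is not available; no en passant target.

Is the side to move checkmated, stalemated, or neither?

neither

Black to move; black king on a8.
In check: yes, from the white knight on b6.
Legal moves for Black: Kb7, Kxa7, Qxb6.
Black is in check but has 3 legal moves → neither.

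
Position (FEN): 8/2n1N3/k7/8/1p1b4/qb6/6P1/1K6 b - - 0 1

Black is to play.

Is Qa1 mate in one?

After Qa1: white king on b1; in check: yes, from the black queen on a1.
King squares — a1: attacked by Bd4; c1: attacked by Qa1; a2: attacked by Qa1; b2: attacked by Qa1; c2: attacked by Bb3.
White has no legal moves → checkmate.

yes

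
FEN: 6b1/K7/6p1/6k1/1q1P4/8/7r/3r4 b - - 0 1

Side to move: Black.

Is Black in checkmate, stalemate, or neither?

Black to move; black king on g5.
In check: no.
Legal moves for Black include: Bh7, Bf7, Be6, Bd5, Bc4, Bb3, Ba2, Kh6, Kf6, Kh5, Kf5, Kh4, Kg4, Kf4, Qf8, Qb8+, Qe7+, Qb7+, ... (list truncated; more exist).
Black has legal moves and is not in check → neither.

neither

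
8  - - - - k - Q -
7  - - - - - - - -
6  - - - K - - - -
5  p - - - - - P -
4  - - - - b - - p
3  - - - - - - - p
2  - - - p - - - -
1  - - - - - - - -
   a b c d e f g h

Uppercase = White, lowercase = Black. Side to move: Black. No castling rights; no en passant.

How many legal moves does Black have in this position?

0

Black to move; king on e8.
In check: yes, from the white queen on g8.
Legal moves: none.
Count: 0.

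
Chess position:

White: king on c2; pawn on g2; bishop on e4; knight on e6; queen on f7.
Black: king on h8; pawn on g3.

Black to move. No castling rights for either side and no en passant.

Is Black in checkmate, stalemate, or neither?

Black to move; black king on h8.
In check: no.
King squares — g7: attacked by Ne6; h7: attacked by Be4; g8: attacked by Qf7.
Legal moves for Black: none.
Not in check and no legal moves → stalemate.

stalemate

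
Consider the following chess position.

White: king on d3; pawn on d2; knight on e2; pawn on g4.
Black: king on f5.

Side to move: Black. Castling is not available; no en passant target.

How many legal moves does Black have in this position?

Black to move; king on f5.
In check: yes, from the white pawn on g4.
Legal moves: Kg6, Kf6, Ke6, Kg5, Ke5, Kxg4.
Count: 6.

6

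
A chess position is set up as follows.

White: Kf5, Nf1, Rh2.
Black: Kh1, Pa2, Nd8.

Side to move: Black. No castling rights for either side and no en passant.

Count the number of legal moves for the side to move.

Black to move; king on h1.
In check: yes, from the white rook on h2.
Legal moves: Kg1.
Count: 1.

1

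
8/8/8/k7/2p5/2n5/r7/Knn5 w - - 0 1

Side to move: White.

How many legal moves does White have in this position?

White to move; king on a1.
In check: yes, from the black rook on a2.
Legal moves: none.
Count: 0.

0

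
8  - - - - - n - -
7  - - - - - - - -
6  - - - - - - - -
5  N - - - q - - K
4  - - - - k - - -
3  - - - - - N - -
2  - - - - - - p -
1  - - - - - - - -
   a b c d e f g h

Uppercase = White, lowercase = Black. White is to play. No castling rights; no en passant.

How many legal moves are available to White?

5

White to move; king on h5.
In check: yes, from the black queen on e5.
Legal moves: Kh6, Kh4, Kg4, Ng5+, Nxe5.
Count: 5.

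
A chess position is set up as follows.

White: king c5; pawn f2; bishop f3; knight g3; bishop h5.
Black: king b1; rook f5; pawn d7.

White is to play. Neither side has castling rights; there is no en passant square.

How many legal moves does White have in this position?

7

White to move; king on c5.
In check: yes, from the black rook on f5.
Legal moves: Kd6, Kb6, Kd4, Kc4, Kb4, Nxf5, Bd5.
Count: 7.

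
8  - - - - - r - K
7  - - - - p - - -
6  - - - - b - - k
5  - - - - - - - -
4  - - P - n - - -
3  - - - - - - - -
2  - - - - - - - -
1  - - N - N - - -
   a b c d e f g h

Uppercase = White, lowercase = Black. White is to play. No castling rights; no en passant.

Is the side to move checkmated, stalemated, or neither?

checkmate

White to move; white king on h8.
In check: yes, from the black rook on f8.
King squares — g7: attacked by Kh6; h7: attacked by Kh6; g8: attacked by Be6.
Legal moves for White: none.
In check with no legal moves → checkmate.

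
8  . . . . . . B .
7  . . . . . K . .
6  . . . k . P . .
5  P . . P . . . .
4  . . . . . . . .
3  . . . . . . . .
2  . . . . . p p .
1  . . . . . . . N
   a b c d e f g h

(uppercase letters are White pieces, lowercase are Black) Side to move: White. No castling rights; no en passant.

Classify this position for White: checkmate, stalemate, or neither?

White to move; white king on f7.
In check: no.
Legal moves for White: Bh7, Kf8, Ke8, Kg7, Kg6, Ng3, Nxf2, a6.
White has 8 legal moves and is not in check → neither.

neither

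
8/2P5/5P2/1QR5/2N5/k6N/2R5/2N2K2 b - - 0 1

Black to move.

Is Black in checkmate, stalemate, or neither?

checkmate

Black to move; black king on a3.
In check: yes, from the white knight on c4.
King squares — a2: attacked by Nc1; b2: attacked by Rc2; b3: attacked by Nc1; a4: attacked by Qb5; b4: attacked by Qb5.
Legal moves for Black: none.
In check with no legal moves → checkmate.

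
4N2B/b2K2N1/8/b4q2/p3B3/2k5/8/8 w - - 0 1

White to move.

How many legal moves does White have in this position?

White to move; king on d7.
In check: yes, from the black queen on f5.
Legal moves: Ke7, Kd6, Kc6, Ne6+, Nxf5+, Bxf5.
Count: 6.

6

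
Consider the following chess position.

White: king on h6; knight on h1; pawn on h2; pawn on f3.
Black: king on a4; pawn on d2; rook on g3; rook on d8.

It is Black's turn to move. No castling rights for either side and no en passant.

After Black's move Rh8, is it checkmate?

After Rh8: white king on h6; in check: yes, from the black rook on h8.
King squares — g5: attacked by Rg3; h5: attacked by Rh8; g6: attacked by Rg3; g7: attacked by Rg3; h7: attacked by Rh8.
White has no legal moves → checkmate.

yes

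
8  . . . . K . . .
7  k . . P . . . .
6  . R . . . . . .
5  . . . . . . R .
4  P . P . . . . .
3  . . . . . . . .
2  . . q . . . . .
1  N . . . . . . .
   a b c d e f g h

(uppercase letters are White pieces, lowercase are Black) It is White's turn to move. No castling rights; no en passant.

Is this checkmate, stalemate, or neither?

White to move; white king on e8.
In check: no.
Legal moves for White include: Kf8, Kd8, Kf7, Ke7, Rb8, Rb7+, Rh6, Rbg6, Rf6, Re6, Rd6, Rc6, Ra6+, Rbb5, Rb4, Rb3, Rb2, Rb1, ... (list truncated; more exist).
White has legal moves and is not in check → neither.

neither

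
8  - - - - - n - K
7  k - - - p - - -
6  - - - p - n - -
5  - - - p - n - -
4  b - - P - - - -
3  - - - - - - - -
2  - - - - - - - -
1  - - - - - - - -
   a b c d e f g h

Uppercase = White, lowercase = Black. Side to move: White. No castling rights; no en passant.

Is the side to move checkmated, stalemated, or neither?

stalemate

White to move; white king on h8.
In check: no.
King squares — g7: attacked by Nf5; h7: attacked by Nf6; g8: attacked by Nf6.
Legal moves for White: none.
Not in check and no legal moves → stalemate.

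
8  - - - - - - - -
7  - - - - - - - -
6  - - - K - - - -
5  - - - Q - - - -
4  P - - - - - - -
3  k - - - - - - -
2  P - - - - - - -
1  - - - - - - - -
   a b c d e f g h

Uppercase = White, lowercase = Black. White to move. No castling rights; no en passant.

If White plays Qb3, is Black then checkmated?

After Qb3: black king on a3; in check: yes, from the white queen on b3.
King squares — a2: attacked by Qb3; b2: attacked by Qb3; b3: attacked by Pa2; a4: attacked by Qb3; b4: attacked by Qb3.
Black has no legal moves → checkmate.

yes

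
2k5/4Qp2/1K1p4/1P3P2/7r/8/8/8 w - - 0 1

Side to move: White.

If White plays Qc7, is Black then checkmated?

After Qc7: black king on c8; in check: yes, from the white queen on c7.
King squares — b7: attacked by Kb6; c7: attacked by Kb6; d7: attacked by Qc7; b8: attacked by Qc7; d8: attacked by Qc7.
Black has no legal moves → checkmate.

yes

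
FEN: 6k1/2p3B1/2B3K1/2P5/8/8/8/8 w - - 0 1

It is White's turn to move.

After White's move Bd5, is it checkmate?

yes

After Bd5: black king on g8; in check: yes, from the white bishop on d5.
King squares — f7: attacked by Bd5; g7: attacked by Kg6; h7: attacked by Kg6; f8: attacked by Bg7; h8: attacked by Bg7.
Black has no legal moves → checkmate.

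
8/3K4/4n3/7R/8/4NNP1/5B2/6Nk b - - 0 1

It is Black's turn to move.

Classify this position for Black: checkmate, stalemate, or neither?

checkmate

Black to move; black king on h1.
In check: yes, from the white rook on h5.
King squares — g1: attacked by Bf2; g2: attacked by Ne3; h2: attacked by Nf3.
Legal moves for Black: none.
In check with no legal moves → checkmate.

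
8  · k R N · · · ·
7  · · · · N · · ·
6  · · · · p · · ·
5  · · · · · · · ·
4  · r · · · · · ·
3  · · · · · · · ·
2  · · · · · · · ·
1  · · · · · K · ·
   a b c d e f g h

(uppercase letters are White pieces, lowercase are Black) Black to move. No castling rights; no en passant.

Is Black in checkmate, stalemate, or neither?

neither

Black to move; black king on b8.
In check: yes, from the white rook on c8.
King squares — a7: available; b7: attacked by Nd8; c7: attacked by Rc8; a8: attacked by Rc8; c8: attacked by Ne7.
Legal moves for Black: Ka7.
Black is in check but has 1 legal move → neither.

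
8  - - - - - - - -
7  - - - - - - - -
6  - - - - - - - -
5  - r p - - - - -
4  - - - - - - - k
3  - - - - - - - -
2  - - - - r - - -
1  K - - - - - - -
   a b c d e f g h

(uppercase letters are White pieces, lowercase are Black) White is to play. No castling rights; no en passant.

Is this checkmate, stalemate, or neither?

stalemate

White to move; white king on a1.
In check: no.
King squares — b1: attacked by Rb5; a2: attacked by Re2; b2: attacked by Re2.
Legal moves for White: none.
Not in check and no legal moves → stalemate.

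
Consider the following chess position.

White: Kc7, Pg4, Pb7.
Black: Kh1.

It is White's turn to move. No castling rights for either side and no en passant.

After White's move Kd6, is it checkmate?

After Kd6: black king on h1; in check: no.
Black is not in check, so this cannot be checkmate.

no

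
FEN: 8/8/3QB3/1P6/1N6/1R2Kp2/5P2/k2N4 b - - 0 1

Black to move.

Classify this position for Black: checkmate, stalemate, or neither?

stalemate

Black to move; black king on a1.
In check: no.
King squares — b1: attacked by Rb3; a2: attacked by Nb4; b2: attacked by Nd1.
Legal moves for Black: none.
Not in check and no legal moves → stalemate.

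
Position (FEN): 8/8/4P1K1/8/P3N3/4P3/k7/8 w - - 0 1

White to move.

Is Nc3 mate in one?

no

After Nc3: black king on a2; in check: yes, from the white knight on c3.
Black has 4 legal replies: Kb3, Ka3, Kb2, Ka1.
In check but a legal move exists → not checkmate.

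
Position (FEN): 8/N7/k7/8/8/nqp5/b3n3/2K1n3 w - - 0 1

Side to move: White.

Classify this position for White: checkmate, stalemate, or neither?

checkmate

White to move; white king on c1.
In check: yes, from the black knight on e2.
King squares — b1: attacked by Ba2; d1: attacked by Qb3; b2: attacked by Qb3; c2: attacked by Ne1; d2: attacked by Pc3.
Legal moves for White: none.
In check with no legal moves → checkmate.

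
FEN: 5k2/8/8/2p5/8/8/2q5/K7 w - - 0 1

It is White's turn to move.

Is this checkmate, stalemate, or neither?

stalemate

White to move; white king on a1.
In check: no.
King squares — b1: attacked by Qc2; a2: attacked by Qc2; b2: attacked by Qc2.
Legal moves for White: none.
Not in check and no legal moves → stalemate.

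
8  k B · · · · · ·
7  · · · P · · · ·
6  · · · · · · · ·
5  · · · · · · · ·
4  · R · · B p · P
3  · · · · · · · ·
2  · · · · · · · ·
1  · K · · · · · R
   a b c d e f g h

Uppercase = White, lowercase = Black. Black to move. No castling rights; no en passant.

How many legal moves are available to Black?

0

Black to move; king on a8.
In check: yes, from the white bishop on e4.
Legal moves: none.
Count: 0.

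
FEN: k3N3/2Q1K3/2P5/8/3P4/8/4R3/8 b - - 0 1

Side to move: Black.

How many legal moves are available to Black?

0

Black to move; king on a8.
In check: no.
Legal moves: none.
Count: 0.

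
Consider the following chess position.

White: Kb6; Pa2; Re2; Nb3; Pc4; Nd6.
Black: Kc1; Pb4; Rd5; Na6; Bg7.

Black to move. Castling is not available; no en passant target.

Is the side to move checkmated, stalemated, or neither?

Black to move; black king on c1.
In check: yes, from the white knight on b3.
Legal moves for Black: Kd1, Kb1.
Black is in check but has 2 legal moves → neither.

neither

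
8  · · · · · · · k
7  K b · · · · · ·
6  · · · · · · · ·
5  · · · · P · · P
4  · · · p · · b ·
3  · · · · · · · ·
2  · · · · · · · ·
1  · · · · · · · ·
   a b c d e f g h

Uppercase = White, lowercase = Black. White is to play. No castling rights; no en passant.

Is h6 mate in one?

no

After h6: black king on h8; in check: no.
Black is not in check, so this cannot be checkmate.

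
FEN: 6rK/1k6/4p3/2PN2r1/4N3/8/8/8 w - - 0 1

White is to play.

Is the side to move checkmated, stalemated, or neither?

White to move; white king on h8.
In check: yes, from the black rook on g8.
Legal moves for White: Kh7.
White is in check but has 1 legal move → neither.

neither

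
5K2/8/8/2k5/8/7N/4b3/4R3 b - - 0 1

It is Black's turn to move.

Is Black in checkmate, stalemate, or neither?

Black to move; black king on c5.
In check: no.
Legal moves for Black: Kd6, Kc6, Kb6, Kd5, Kb5, Kd4, Kc4, Kb4, Ba6, Bh5, Bb5, Bg4, Bc4, Bf3, Bd3, Bf1, Bd1.
Black has 17 legal moves and is not in check → neither.

neither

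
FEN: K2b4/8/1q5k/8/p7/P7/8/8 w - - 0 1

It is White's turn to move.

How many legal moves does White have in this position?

0

White to move; king on a8.
In check: no.
Legal moves: none.
Count: 0.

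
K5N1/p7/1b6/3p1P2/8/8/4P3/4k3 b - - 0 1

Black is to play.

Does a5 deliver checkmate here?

no

After a5: white king on a8; in check: no.
White is not in check, so this cannot be checkmate.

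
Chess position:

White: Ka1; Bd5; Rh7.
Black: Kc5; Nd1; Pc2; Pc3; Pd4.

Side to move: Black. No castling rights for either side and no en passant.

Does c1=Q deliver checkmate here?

After c1=Q: white king on a1; in check: yes, from the black queen on c1.
White has 1 legal reply: Ka2.
In check but a legal move exists → not checkmate.

no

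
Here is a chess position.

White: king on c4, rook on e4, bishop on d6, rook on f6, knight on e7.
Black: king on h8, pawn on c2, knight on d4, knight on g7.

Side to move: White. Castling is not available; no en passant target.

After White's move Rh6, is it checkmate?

yes

After Rh6: black king on h8; in check: yes, from the white rook on h6.
King squares — g7: own knight; h7: attacked by Rh6; g8: attacked by Ne7.
Black has no legal moves → checkmate.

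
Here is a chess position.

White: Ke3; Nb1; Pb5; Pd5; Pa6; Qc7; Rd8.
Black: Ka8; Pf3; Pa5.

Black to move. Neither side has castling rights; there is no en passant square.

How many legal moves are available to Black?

Black to move; king on a8.
In check: yes, from the white rook on d8.
Legal moves: none.
Count: 0.

0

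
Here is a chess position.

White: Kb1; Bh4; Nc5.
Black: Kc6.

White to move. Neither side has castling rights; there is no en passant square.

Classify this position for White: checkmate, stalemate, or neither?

White to move; white king on b1.
In check: no.
Legal moves for White include: Nd7, Nb7, Ne6, Na6, Ne4, Na4, Nd3, Nb3, Bd8, Be7, Bf6, Bg5, Bg3, Bf2, Be1, Kc2, Kb2, Ka2, ... (list truncated; more exist).
White has legal moves and is not in check → neither.

neither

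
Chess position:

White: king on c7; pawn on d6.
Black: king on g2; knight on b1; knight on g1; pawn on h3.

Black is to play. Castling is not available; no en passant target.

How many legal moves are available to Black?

Black to move; king on g2.
In check: no.
Legal moves: Kg3, Kf3, Kh2, Kf2, Kh1, Kf1, Nf3, Ne2, Nc3, Na3, Nd2, h2.
Count: 12.

12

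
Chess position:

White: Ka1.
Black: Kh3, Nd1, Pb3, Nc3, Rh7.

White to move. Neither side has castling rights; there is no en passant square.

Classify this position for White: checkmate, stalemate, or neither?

stalemate

White to move; white king on a1.
In check: no.
King squares — b1: attacked by Nc3; a2: attacked by Pb3; b2: attacked by Nd1.
Legal moves for White: none.
Not in check and no legal moves → stalemate.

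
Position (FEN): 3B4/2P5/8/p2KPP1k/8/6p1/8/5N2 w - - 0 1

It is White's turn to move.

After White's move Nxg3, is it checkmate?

After Nxg3: black king on h5; in check: yes, from the white knight on g3.
Black has 2 legal replies: Kh6, Kg4.
In check but a legal move exists → not checkmate.

no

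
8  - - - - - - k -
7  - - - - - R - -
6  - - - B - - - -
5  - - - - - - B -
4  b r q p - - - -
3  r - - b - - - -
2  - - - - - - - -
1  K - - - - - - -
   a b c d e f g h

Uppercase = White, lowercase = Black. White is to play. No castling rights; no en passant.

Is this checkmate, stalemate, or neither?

White to move; white king on a1.
In check: yes, from the black rook on a3.
King squares — b1: attacked by Bd3; a2: attacked by Ra3; b2: attacked by Rb4.
Legal moves for White: none.
In check with no legal moves → checkmate.

checkmate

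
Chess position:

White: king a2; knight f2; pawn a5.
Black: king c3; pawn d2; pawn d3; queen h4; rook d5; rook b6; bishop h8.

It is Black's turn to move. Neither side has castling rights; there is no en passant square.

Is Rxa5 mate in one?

yes

After Rxa5: white king on a2; in check: yes, from the black rook on a5.
King squares — a1: attacked by Ra5; b1: attacked by Rb6; b2: attacked by Kc3; a3: attacked by Ra5; b3: attacked by Kc3.
White has no legal moves → checkmate.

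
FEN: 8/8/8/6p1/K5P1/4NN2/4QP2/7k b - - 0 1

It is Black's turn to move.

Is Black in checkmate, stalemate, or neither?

Black to move; black king on h1.
In check: no.
King squares — g1: attacked by Nf3; g2: attacked by Ne3; h2: attacked by Nf3.
Legal moves for Black: none.
Not in check and no legal moves → stalemate.

stalemate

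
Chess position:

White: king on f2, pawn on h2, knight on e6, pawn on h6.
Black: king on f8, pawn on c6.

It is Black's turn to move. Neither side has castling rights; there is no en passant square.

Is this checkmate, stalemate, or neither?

neither

Black to move; black king on f8.
In check: yes, from the white knight on e6.
Legal moves for Black: Kg8, Ke8, Kf7, Ke7.
Black is in check but has 4 legal moves → neither.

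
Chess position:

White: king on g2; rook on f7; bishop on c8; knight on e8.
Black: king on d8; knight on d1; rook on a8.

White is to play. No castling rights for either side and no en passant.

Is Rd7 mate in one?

no

After Rd7: black king on d8; in check: yes, from the white rook on d7.
Black has 2 legal replies: Kxe8, Kxc8.
In check but a legal move exists → not checkmate.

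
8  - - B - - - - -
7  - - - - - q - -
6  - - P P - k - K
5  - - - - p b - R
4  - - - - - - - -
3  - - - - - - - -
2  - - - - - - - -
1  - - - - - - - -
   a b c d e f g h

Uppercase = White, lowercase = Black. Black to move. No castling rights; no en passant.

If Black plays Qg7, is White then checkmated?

yes

After Qg7: white king on h6; in check: yes, from the black queen on g7.
King squares — g5: attacked by Kf6; h5: own rook; g6: attacked by Bf5; g7: attacked by Kf6; h7: attacked by Bf5.
White has no legal moves → checkmate.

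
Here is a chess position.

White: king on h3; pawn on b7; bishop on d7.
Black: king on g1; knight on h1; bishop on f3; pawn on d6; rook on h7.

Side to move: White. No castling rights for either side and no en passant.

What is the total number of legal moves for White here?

0

White to move; king on h3.
In check: yes, from the black rook on h7.
Legal moves: none.
Count: 0.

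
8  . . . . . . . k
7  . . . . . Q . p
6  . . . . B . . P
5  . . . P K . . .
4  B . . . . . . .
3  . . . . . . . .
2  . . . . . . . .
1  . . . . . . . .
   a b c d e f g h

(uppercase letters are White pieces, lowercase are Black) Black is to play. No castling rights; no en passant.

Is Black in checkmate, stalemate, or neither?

stalemate

Black to move; black king on h8.
In check: no.
King squares — g7: attacked by Ph6; h7: own pawn; g8: attacked by Qf7.
Legal moves for Black: none.
Not in check and no legal moves → stalemate.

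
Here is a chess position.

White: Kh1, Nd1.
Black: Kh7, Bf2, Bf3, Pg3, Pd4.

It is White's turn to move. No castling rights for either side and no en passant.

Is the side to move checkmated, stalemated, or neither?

White to move; white king on h1.
In check: yes, from the black bishop on f3.
King squares — g1: attacked by Bf2; g2: attacked by Bf3; h2: attacked by Pg3.
Legal moves for White: none.
In check with no legal moves → checkmate.

checkmate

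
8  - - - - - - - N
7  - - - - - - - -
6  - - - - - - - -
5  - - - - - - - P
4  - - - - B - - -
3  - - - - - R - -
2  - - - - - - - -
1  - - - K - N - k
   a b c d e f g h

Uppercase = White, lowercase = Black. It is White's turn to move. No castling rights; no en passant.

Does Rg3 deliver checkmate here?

After Rg3: black king on h1; in check: yes, from the white bishop on e4.
King squares — g1: attacked by Rg3; g2: attacked by Rg3; h2: attacked by Nf1.
Black has no legal moves → checkmate.

yes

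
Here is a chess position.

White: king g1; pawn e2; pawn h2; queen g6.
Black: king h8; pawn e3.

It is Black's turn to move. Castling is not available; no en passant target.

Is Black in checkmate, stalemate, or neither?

Black to move; black king on h8.
In check: no.
King squares — g7: attacked by Qg6; h7: attacked by Qg6; g8: attacked by Qg6.
Legal moves for Black: none.
Not in check and no legal moves → stalemate.

stalemate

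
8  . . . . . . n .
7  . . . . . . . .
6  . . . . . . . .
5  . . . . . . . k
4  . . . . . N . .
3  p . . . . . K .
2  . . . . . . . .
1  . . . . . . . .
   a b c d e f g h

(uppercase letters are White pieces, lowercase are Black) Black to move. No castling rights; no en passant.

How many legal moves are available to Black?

2

Black to move; king on h5.
In check: yes, from the white knight on f4.
Legal moves: Kh6, Kg5.
Count: 2.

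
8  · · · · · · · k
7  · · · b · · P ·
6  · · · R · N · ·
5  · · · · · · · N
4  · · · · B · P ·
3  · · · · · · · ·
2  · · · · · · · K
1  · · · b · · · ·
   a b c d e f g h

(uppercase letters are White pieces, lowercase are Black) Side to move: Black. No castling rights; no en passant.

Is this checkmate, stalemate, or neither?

checkmate

Black to move; black king on h8.
In check: yes, from the white pawn on g7.
King squares — g7: attacked by Nh5; h7: attacked by Be4; g8: attacked by Nf6.
Legal moves for Black: none.
In check with no legal moves → checkmate.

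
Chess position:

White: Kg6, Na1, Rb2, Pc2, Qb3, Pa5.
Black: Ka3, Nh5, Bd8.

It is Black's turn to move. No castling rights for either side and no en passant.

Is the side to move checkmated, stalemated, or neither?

Black to move; black king on a3.
In check: yes, from the white queen on b3.
King squares — a2: attacked by Rb2; b2: attacked by Qb3; b3: attacked by Na1; a4: attacked by Qb3; b4: attacked by Qb3.
Legal moves for Black: none.
In check with no legal moves → checkmate.

checkmate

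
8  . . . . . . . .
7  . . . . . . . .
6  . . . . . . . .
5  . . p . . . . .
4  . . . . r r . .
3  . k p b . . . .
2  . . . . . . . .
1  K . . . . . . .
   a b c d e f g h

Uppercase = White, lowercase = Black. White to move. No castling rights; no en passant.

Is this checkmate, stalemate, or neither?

White to move; white king on a1.
In check: no.
King squares — b1: attacked by Bd3; a2: attacked by Kb3; b2: attacked by Kb3.
Legal moves for White: none.
Not in check and no legal moves → stalemate.

stalemate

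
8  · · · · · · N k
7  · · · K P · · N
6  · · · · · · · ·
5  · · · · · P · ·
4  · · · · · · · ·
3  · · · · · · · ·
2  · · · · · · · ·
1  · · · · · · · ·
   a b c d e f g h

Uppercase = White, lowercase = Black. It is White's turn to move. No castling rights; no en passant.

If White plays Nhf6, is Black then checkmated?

no

After Nhf6: black king on h8; in check: no.
Black is not in check, so this cannot be checkmate.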